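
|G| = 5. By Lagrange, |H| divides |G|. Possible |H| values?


Lagrange's theorem: |H| divides |G|
|G| = 5
Divisors of 5: 1, 5

Possible subgroup orders: {1, 5}


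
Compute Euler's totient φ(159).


Factor n: 159 = 3 × 53
φ(n) = n · ∏(1 - 1/p) over distinct primes p | n
φ(159) = 159 · (1 - 1/3) · (1 - 1/53) = 104

φ(159) = 104


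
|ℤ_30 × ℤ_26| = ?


|A × B| = |A| · |B|
|ℤ_30 × ℤ_26| = 30 × 26 = 780

|ℤ_30 × ℤ_26| = 780


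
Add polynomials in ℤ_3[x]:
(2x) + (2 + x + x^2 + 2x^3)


Add coefficients mod 3:
x^0: 0 + 2 = 2 (mod 3)
x^1: 2 + 1 = 0 (mod 3)
x^2: 0 + 1 = 1 (mod 3)
x^3: 0 + 2 = 2 (mod 3)
Result: 2 + x^2 + 2x^3

f + g = 2 + x^2 + 2x^3


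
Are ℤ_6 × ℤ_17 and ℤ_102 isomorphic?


Comparing ℤ_6 × ℤ_17 and ℤ_102:
gcd(6,17) = 1, so ℤ_6 × ℤ_17 ≅ ℤ_102 (CRT)

Yes, ℤ_6 × ℤ_17 ≅ ℤ_102


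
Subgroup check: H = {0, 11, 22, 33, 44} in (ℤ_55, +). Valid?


Subgroup test for H = {0, 11, 22, 33, 44} in (ℤ_55, +):
(1) 0 ∈ H? Yes
(2) Closure: for all a,b ∈ H, (a+b) mod 55 ∈ H? Yes
(3) Inverses: for all a ∈ H, -a mod 55 ∈ H? Yes

Yes, H is a subgroup of ℤ_55


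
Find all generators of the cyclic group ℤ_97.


g generates ℤ_n iff gcd(g,n) = 1
Prime factors of 97: 97
Generators are g ∈ {1,...,96} not divisible by any of these primes.
Generators: {1, 2, 3, 4, 5, 6, 7, 8, 9, 10, 11, 12, 13, 14, 15, 16, 17, 18, 19, 20, 21, 22, 23, 24, 25, 26, 27, 28, 29, 30, 31, 32, 33, 34, 35, 36, 37, 38, 39, 40, 41, 42, 43, 44, 45, 46, 47, 48, 49, 50, 51, 52, 53, 54, 55, 56, 57, 58, 59, 60, 61, 62, 63, 64, 65, 66, 67, 68, 69, 70, 71, 72, 73, 74, 75, 76, 77, 78, 79, 80, 81, 82, 83, 84, 85, 86, 87, 88, 89, 90, 91, 92, 93, 94, 95, 96}
Number of generators = φ(97) = 96

Generators of ℤ_97 = {1, 2, 3, 4, 5, 6, 7, 8, 9, 10, 11, 12, 13, 14, 15, 16, 17, 18, 19, 20, 21, 22, 23, 24, 25, 26, 27, 28, 29, 30, 31, 32, 33, 34, 35, 36, 37, 38, 39, 40, 41, 42, 43, 44, 45, 46, 47, 48, 49, 50, 51, 52, 53, 54, 55, 56, 57, 58, 59, 60, 61, 62, 63, 64, 65, 66, 67, 68, 69, 70, 71, 72, 73, 74, 75, 76, 77, 78, 79, 80, 81, 82, 83, 84, 85, 86, 87, 88, 89, 90, 91, 92, 93, 94, 95, 96}


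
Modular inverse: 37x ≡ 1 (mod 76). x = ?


Use the extended Euclidean algorithm to write 1 = 37·s + 76·t; then s mod 76 is the inverse.
Euclidean algorithm:
  37 = 0·76 + 37
  76 = 2·37 + 2
  37 = 18·2 + 1
  2 = 2·1 + 0
gcd(37,76) = 1
Back-substitution gives: 37·(37) + 76·(-18) = 1
So 37⁻¹ ≡ 37 ≡ 37 (mod 76)
Check: 37 × 37 = 1369 ≡ 1 (mod 76) ✓

37⁻¹ ≡ 37 (mod 76)


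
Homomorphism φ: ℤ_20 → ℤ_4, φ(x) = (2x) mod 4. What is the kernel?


Kernel = preimage of identity
ker(φ) = {x ∈ ℤ_20 : 2x ≡ 0 (mod 4)}. Since 4 | 20, φ is well-defined. The kernel is the cyclic subgroup ⟨2⟩ of ℤ_20 (order 10), i.e. {0, 2, 4, 6, 8, 10, 12, 14, 16, 18}

ker(φ) = {0, 2, 4, 6, 8, 10, 12, 14, 16, 18}


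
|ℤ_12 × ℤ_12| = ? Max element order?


|ℤ_12 × ℤ_12| = 12 × 12 = 144
Max element order = lcm(12,12) = 12
Cyclic? No (gcd=12)

|ℤ_12×ℤ_12| = 144, max element order = 12


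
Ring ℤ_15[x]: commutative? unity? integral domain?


ℤ_15 has zero divisors (3·5 ≡ 0), and these lift to constant zero divisors in ℤ_15[x]; so not an integral domain
Commutative: Yes
Integral domain: No
Has unity: Yes

ℤ_15[x]: Commutative=Yes, Unity=Yes


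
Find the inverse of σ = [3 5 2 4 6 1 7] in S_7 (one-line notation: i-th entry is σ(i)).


To find σ⁻¹, swap domain and range:
σ(1) = 3 → σ⁻¹(3) = 1
σ(2) = 5 → σ⁻¹(5) = 2
σ(3) = 2 → σ⁻¹(2) = 3
σ(4) = 4 → σ⁻¹(4) = 4
σ(5) = 6 → σ⁻¹(6) = 5
σ(6) = 1 → σ⁻¹(1) = 6
σ(7) = 7 → σ⁻¹(7) = 7

σ⁻¹ = [6 3 1 4 2 5 7]


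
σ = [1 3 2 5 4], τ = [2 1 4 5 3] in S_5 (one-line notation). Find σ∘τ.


σ∘τ: apply τ first, then σ
1 →τ 2 →σ 3
2 →τ 1 →σ 1
3 →τ 4 →σ 5
4 →τ 5 →σ 4
5 →τ 3 →σ 2

σ∘τ = [3 1 5 4 2]


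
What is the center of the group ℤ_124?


Z(G) = {g ∈ G | gx = xg for all x ∈ G}
ℤ_124 is abelian, so Z(G) = G

Z(ℤ_124) = ℤ_124


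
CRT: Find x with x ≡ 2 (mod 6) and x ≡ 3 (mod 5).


m₁ = 6, m₂ = 5, gcd = 1, so CRT applies. M = m₁·m₂ = 30
Let M₁ = M/m₁ = 5, M₂ = M/m₂ = 6
Find y₁ ≡ M₁⁻¹ (mod m₁): 5⁻¹ ≡ 5 (mod 6)
Find y₂ ≡ M₂⁻¹ (mod m₂): 6⁻¹ ≡ 1 (mod 5)
x = a₁·M₁·y₁ + a₂·M₂·y₂ = 2·5·5 + 3·6·1 = 68
Reduce mod 30: x ≡ 8
Check: 8 mod 6 = 2 ✓, 8 mod 5 = 3 ✓

x ≡ 8 (mod 30)


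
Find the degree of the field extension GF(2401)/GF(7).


GF(2401) = GF(7^4), so the extension degree is 4

[GF(2401)/GF(7)] = 4


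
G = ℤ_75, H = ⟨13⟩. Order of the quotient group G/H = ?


|⟨13⟩| = n / gcd(13, 75) = 75 / 1 = 75
H is normal (ℤ_75 is abelian).
|G/H| = |G| / |H| = 75 / 75 = 1

|G/H| = 1


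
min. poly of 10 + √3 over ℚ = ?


Let α = 10 + √3. Then α - 10 = √3, so (α - 10)² = 3, giving α² - 20α + 97 = 0. Degree 2 and α ∉ ℚ, so this is the minimal polynomial.

Minimal polynomial: x² - 20x + 97


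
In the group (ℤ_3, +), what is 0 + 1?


Operation: addition mod 3
0 + 1 = (a + b) mod 3 with a = 0, b = 1

0 + 1 = 1


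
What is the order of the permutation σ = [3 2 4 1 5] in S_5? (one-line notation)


Cycle decomposition: (1 3 4)
Cycle lengths: 3
Order = lcm(3) = 3

ord(σ) = 3


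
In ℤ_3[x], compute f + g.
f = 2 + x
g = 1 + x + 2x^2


Add coefficients mod 3:
x^0: 2 + 1 = 0 (mod 3)
x^1: 1 + 1 = 2 (mod 3)
x^2: 0 + 2 = 2 (mod 3)
Result: 2x + 2x^2

f + g = 2x + 2x^2


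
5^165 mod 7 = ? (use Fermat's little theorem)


Fermat's little theorem: if p is prime and gcd(a,p)=1, then a^(p-1) ≡ 1 (mod p)
p = 7 is prime, gcd(5,7) = 1
Reduce exponent: 165 mod 6 = 3
So 5^165 ≡ 5^3 (mod 7)
5^3 mod 7 = 6

5^165 ≡ 6 (mod 7)


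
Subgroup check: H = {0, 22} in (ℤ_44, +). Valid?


Subgroup test for H = {0, 22} in (ℤ_44, +):
(1) 0 ∈ H? Yes
(2) Closure: for all a,b ∈ H, (a+b) mod 44 ∈ H? Yes
(3) Inverses: for all a ∈ H, -a mod 44 ∈ H? Yes

Yes, H is a subgroup of ℤ_44


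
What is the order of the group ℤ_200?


ℤ_n has n elements.

|ℤ_200| = 200


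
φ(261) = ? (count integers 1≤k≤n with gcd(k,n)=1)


Factor n: 261 = 3^2 × 29
φ(n) = n · ∏(1 - 1/p) over distinct primes p | n
φ(261) = 261 · (1 - 1/3) · (1 - 1/29) = 168

φ(261) = 168


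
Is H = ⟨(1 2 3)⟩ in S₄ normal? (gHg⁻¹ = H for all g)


H = ⟨(1 2 3)⟩ in S₄
(1 4)(1 2 3)(1 4)⁻¹ = (4 2 3) ∉ ⟨(1 2 3)⟩

No, not a normal subgroup


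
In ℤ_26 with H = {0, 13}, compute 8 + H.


8 + H = {8 + h (mod 26) : h ∈ H}
8+0=8, 8+13=21

8 + H = {8, 21}


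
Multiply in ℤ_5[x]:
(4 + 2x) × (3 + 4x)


Expand and collect like terms; reduce coefficients mod 5:
x^0: 4·3 = 12 ≡ 2 (mod 5)
x^1: 4·4 + 2·3 = 22 ≡ 2 (mod 5)
x^2: 2·4 = 8 ≡ 3 (mod 5)
Result: 2 + 2x + 3x^2

f · g = 2 + 2x + 3x^2


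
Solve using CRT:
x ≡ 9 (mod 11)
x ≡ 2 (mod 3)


m₁ = 11, m₂ = 3, gcd = 1, so CRT applies. M = m₁·m₂ = 33
Let M₁ = M/m₁ = 3, M₂ = M/m₂ = 11
Find y₁ ≡ M₁⁻¹ (mod m₁): 3⁻¹ ≡ 4 (mod 11)
Find y₂ ≡ M₂⁻¹ (mod m₂): 11⁻¹ ≡ 2 (mod 3)
x = a₁·M₁·y₁ + a₂·M₂·y₂ = 9·3·4 + 2·11·2 = 152
Reduce mod 33: x ≡ 20
Check: 20 mod 11 = 9 ✓, 20 mod 3 = 2 ✓

x ≡ 20 (mod 33)


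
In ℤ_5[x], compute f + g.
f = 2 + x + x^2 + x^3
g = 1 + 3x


Add coefficients mod 5:
x^0: 2 + 1 = 3 (mod 5)
x^1: 1 + 3 = 4 (mod 5)
x^2: 1 + 0 = 1 (mod 5)
x^3: 1 + 0 = 1 (mod 5)
Result: 3 + 4x + x^2 + x^3

f + g = 3 + 4x + x^2 + x^3


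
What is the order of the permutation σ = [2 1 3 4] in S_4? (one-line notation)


Cycle decomposition: (1 2)
Cycle lengths: 2
Order = lcm(2) = 2

ord(σ) = 2


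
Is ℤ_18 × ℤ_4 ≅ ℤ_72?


Comparing ℤ_18 × ℤ_4 and ℤ_72:
gcd(18,4) = 2 ≠ 1. Max element order in ℤ_18×ℤ_4 is lcm(18,4) = 36 < 72, so it has no element of order 72

No, ℤ_18 × ℤ_4 ≇ ℤ_72


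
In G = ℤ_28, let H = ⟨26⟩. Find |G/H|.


|⟨26⟩| = n / gcd(26, 28) = 28 / 2 = 14
H is normal (ℤ_28 is abelian).
|G/H| = |G| / |H| = 28 / 14 = 2

|G/H| = 2


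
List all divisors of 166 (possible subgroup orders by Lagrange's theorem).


Lagrange's theorem: |H| divides |G|
|G| = 166
Divisors of 166: 1, 2, 83, 166

Possible subgroup orders: {1, 2, 83, 166}


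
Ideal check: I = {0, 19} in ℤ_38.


Check ideal conditions for I = {0, 19} in ℤ_38:
(1) I is an additive subgroup? Yes
(2) For r ∈ ℤ_38 and a ∈ I: r·a ∈ I? Yes

Yes, I is an ideal of ℤ_38


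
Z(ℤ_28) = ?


Z(G) = {g ∈ G | gx = xg for all x ∈ G}
ℤ_28 is abelian, so Z(G) = G

Z(ℤ_28) = ℤ_28


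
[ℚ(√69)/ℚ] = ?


√69 has minimal polynomial x² - 69 (irreducible over ℚ since 69 is squarefree)

[ℚ(√69)/ℚ] = 2


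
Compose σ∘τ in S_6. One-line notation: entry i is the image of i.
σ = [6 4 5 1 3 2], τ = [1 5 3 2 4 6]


σ∘τ: apply τ first, then σ
1 →τ 1 →σ 6
2 →τ 5 →σ 3
3 →τ 3 →σ 5
4 →τ 2 →σ 4
5 →τ 4 →σ 1
6 →τ 6 →σ 2

σ∘τ = [6 3 5 4 1 2]


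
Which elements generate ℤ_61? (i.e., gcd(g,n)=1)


g generates ℤ_n iff gcd(g,n) = 1
Prime factors of 61: 61
Generators are g ∈ {1,...,60} not divisible by any of these primes.
Generators: {1, 2, 3, 4, 5, 6, 7, 8, 9, 10, 11, 12, 13, 14, 15, 16, 17, 18, 19, 20, 21, 22, 23, 24, 25, 26, 27, 28, 29, 30, 31, 32, 33, 34, 35, 36, 37, 38, 39, 40, 41, 42, 43, 44, 45, 46, 47, 48, 49, 50, 51, 52, 53, 54, 55, 56, 57, 58, 59, 60}
Number of generators = φ(61) = 60

Generators of ℤ_61 = {1, 2, 3, 4, 5, 6, 7, 8, 9, 10, 11, 12, 13, 14, 15, 16, 17, 18, 19, 20, 21, 22, 23, 24, 25, 26, 27, 28, 29, 30, 31, 32, 33, 34, 35, 36, 37, 38, 39, 40, 41, 42, 43, 44, 45, 46, 47, 48, 49, 50, 51, 52, 53, 54, 55, 56, 57, 58, 59, 60}


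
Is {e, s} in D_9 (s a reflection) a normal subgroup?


H = {e, s} in D_9 (s a reflection)
r·s·r⁻¹ = sr⁻² ≠ s for n ≥ 3, so {e, s} is not closed under conjugation

No, not a normal subgroup


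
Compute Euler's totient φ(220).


Factor n: 220 = 2^2 × 5 × 11
φ(n) = n · ∏(1 - 1/p) over distinct primes p | n
φ(220) = 220 · (1 - 1/2) · (1 - 1/5) · (1 - 1/11) = 80

φ(220) = 80


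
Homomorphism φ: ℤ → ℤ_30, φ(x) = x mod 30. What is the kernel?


Kernel = preimage of identity
ker(φ) = {x ∈ ℤ : x ≡ 0 (mod 30)} = 30ℤ = {0, ±30, ±60, ...}

ker(φ) = 30ℤ


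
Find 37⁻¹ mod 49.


Use the extended Euclidean algorithm to write 1 = 37·s + 49·t; then s mod 49 is the inverse.
Euclidean algorithm:
  37 = 0·49 + 37
  49 = 1·37 + 12
  37 = 3·12 + 1
  12 = 12·1 + 0
gcd(37,49) = 1
Back-substitution gives: 37·(4) + 49·(-3) = 1
So 37⁻¹ ≡ 4 ≡ 4 (mod 49)
Check: 37 × 4 = 148 ≡ 1 (mod 49) ✓

37⁻¹ ≡ 4 (mod 49)


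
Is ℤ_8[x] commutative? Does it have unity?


ℤ_8 has zero divisors (2·4 ≡ 0), and these lift to constant zero divisors in ℤ_8[x]; so not an integral domain
Commutative: Yes
Integral domain: No
Has unity: Yes

ℤ_8[x]: Commutative=Yes, Unity=Yes


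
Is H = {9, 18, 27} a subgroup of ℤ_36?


Subgroup test for H = {9, 18, 27} in (ℤ_36, +):
(1) 0 ∈ H? No
(2) Closure: for all a,b ∈ H, (a+b) mod 36 ∈ H? No  [counterexample: 9 + 27 = 0 ∉ H]
(3) Inverses: for all a ∈ H, -a mod 36 ∈ H? Yes

No, H is not a subgroup of ℤ_36


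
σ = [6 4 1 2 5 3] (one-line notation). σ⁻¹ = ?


To find σ⁻¹, swap domain and range:
σ(1) = 6 → σ⁻¹(6) = 1
σ(2) = 4 → σ⁻¹(4) = 2
σ(3) = 1 → σ⁻¹(1) = 3
σ(4) = 2 → σ⁻¹(2) = 4
σ(5) = 5 → σ⁻¹(5) = 5
σ(6) = 3 → σ⁻¹(3) = 6

σ⁻¹ = [3 4 6 2 5 1]


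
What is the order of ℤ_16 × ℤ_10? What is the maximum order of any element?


|ℤ_16 × ℤ_10| = 16 × 10 = 160
Max element order = lcm(16,10) = 80
Cyclic? No (gcd=2)

|ℤ_16×ℤ_10| = 160, max element order = 80


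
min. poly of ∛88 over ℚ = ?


∛88 satisfies x³ - 88 = 0, irreducible over ℚ (no rational root; 88 is not a perfect cube)

Minimal polynomial: x³ - 88


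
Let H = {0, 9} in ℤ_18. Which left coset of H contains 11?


11 + H = {11 + h (mod 18) : h ∈ H}
11+0=11, 11+9=2
11 + H = {2, 11} = 2 + H

11 + H = {2, 11}


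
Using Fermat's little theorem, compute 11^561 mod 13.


Fermat's little theorem: if p is prime and gcd(a,p)=1, then a^(p-1) ≡ 1 (mod p)
p = 13 is prime, gcd(11,13) = 1
Reduce exponent: 561 mod 12 = 9
So 11^561 ≡ 11^9 (mod 13)
11^9 mod 13 = 8

11^561 ≡ 8 (mod 13)


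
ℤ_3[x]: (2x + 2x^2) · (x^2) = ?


Expand and collect like terms; reduce coefficients mod 3:
x^0: 0·0 = 0 ≡ 0 (mod 3)
x^1: 0·0 + 2·0 = 0 ≡ 0 (mod 3)
x^2: 0·1 + 2·0 + 2·0 = 0 ≡ 0 (mod 3)
x^3: 2·1 + 2·0 = 2 ≡ 2 (mod 3)
x^4: 2·1 = 2 ≡ 2 (mod 3)
Result: 2x^3 + 2x^4

f · g = 2x^3 + 2x^4


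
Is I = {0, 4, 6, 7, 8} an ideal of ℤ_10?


Check ideal conditions for I = {0, 4, 6, 7, 8} in ℤ_10:
(1) I is an additive subgroup? No
(2) For r ∈ ℤ_10 and a ∈ I: r·a ∈ I? No  [counterexample: r=2, a=6, r·a mod 10 = 2 ∉ I]

No, I is not an ideal of ℤ_10


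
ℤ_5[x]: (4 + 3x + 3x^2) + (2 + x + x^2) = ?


Add coefficients mod 5:
x^0: 4 + 2 = 1 (mod 5)
x^1: 3 + 1 = 4 (mod 5)
x^2: 3 + 1 = 4 (mod 5)
Result: 1 + 4x + 4x^2

f + g = 1 + 4x + 4x^2


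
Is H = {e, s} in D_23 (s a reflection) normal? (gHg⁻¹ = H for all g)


H = {e, s} in D_23 (s a reflection)
r·s·r⁻¹ = sr⁻² ≠ s for n ≥ 3, so {e, s} is not closed under conjugation

No, not a normal subgroup


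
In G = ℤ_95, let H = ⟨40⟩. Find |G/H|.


|⟨40⟩| = n / gcd(40, 95) = 95 / 5 = 19
H is normal (ℤ_95 is abelian).
|G/H| = |G| / |H| = 95 / 19 = 5

|G/H| = 5


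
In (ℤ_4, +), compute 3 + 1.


Operation: addition mod 4
3 + 1 = (a + b) mod 4 with a = 3, b = 1

3 + 1 = 0


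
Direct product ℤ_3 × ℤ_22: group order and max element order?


|ℤ_3 × ℤ_22| = 3 × 22 = 66
Max element order = lcm(3,22) = 66
Cyclic? Yes (gcd=1)

|ℤ_3×ℤ_22| = 66, max element order = 66


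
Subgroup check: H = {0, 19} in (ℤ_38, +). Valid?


Subgroup test for H = {0, 19} in (ℤ_38, +):
(1) 0 ∈ H? Yes
(2) Closure: for all a,b ∈ H, (a+b) mod 38 ∈ H? Yes
(3) Inverses: for all a ∈ H, -a mod 38 ∈ H? Yes

Yes, H is a subgroup of ℤ_38


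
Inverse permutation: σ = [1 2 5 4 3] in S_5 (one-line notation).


To find σ⁻¹, swap domain and range:
σ(1) = 1 → σ⁻¹(1) = 1
σ(2) = 2 → σ⁻¹(2) = 2
σ(3) = 5 → σ⁻¹(5) = 3
σ(4) = 4 → σ⁻¹(4) = 4
σ(5) = 3 → σ⁻¹(3) = 5

σ⁻¹ = [1 2 5 4 3]


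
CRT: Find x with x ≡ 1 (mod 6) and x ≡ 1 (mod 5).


m₁ = 6, m₂ = 5, gcd = 1, so CRT applies. M = m₁·m₂ = 30
Let M₁ = M/m₁ = 5, M₂ = M/m₂ = 6
Find y₁ ≡ M₁⁻¹ (mod m₁): 5⁻¹ ≡ 5 (mod 6)
Find y₂ ≡ M₂⁻¹ (mod m₂): 6⁻¹ ≡ 1 (mod 5)
x = a₁·M₁·y₁ + a₂·M₂·y₂ = 1·5·5 + 1·6·1 = 31
Reduce mod 30: x ≡ 1
Check: 1 mod 6 = 1 ✓, 1 mod 5 = 1 ✓

x ≡ 1 (mod 30)


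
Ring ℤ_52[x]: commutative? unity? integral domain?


ℤ_52 has zero divisors (2·26 ≡ 0), and these lift to constant zero divisors in ℤ_52[x]; so not an integral domain
Commutative: Yes
Integral domain: No
Has unity: Yes

ℤ_52[x]: Commutative=Yes, Unity=Yes


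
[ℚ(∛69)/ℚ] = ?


∛69 has minimal polynomial x³ - 69 (irreducible over ℚ since 69 is not a perfect cube)

[ℚ(∛69)/ℚ] = 3


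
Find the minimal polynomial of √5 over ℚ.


√5 satisfies x² - 5 = 0, irreducible over ℚ since 5 is squarefree

Minimal polynomial: x² - 5


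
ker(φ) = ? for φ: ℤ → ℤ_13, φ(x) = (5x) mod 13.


Kernel = preimage of identity
ker(φ) = {x ∈ ℤ : 5x ≡ 0 (mod 13)}. gcd(5,13) = 1, so 5x ≡ 0 (mod 13) ⟺ x ≡ 0 (mod 13/1 = 13). Hence ker(φ) = 13ℤ

ker(φ) = 13ℤ


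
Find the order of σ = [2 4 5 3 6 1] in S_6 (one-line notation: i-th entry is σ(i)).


Cycle decomposition: (1 2 4 3 5 6)
Cycle lengths: 6
Order = lcm(6) = 6

ord(σ) = 6


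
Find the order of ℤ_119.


ℤ_n has n elements.

|ℤ_119| = 119


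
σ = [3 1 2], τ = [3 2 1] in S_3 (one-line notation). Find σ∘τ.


σ∘τ: apply τ first, then σ
1 →τ 3 →σ 2
2 →τ 2 →σ 1
3 →τ 1 →σ 3

σ∘τ = [2 1 3]


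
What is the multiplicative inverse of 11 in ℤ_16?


Use the extended Euclidean algorithm to write 1 = 11·s + 16·t; then s mod 16 is the inverse.
Euclidean algorithm:
  11 = 0·16 + 11
  16 = 1·11 + 5
  11 = 2·5 + 1
  5 = 5·1 + 0
gcd(11,16) = 1
Back-substitution gives: 11·(3) + 16·(-2) = 1
So 11⁻¹ ≡ 3 ≡ 3 (mod 16)
Check: 11 × 3 = 33 ≡ 1 (mod 16) ✓

11⁻¹ ≡ 3 (mod 16)


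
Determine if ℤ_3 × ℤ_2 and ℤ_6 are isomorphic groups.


Comparing ℤ_3 × ℤ_2 and ℤ_6:
gcd(3,2) = 1, so ℤ_3 × ℤ_2 ≅ ℤ_6 (CRT)

Yes, ℤ_3 × ℤ_2 ≅ ℤ_6


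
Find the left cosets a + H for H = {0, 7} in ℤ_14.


H = {0, 7}, |H| = 2
Number of cosets = |G|/|H| = 14/2 = 7
0 + H = {0, 7}
1 + H = {1, 8}
2 + H = {2, 9}
3 + H = {3, 10}
4 + H = {4, 11}
5 + H = {5, 12}
6 + H = {6, 13}

Cosets: 0+H={0,7}; 1+H={1,8}; 2+H={2,9}; 3+H={3,10}; 4+H={4,11}; 5+H={5,12}; 6+H={6,13}


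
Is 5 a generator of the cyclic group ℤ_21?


g generates ℤ_n iff gcd(g, n) = 1
gcd(5, 21) = 1
Since gcd = 1, 5 is a generator.

Yes, 5 generates ℤ_21


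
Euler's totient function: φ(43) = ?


Factor n: 43 = 43
φ(n) = n · ∏(1 - 1/p) over distinct primes p | n
φ(43) = 43 · (1 - 1/43) = 42

φ(43) = 42


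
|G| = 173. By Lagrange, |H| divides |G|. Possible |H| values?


Lagrange's theorem: |H| divides |G|
|G| = 173
Divisors of 173: 1, 173

Possible subgroup orders: {1, 173}


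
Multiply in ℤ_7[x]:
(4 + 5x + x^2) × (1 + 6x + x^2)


Expand and collect like terms; reduce coefficients mod 7:
x^0: 4·1 = 4 ≡ 4 (mod 7)
x^1: 4·6 + 5·1 = 29 ≡ 1 (mod 7)
x^2: 4·1 + 5·6 + 1·1 = 35 ≡ 0 (mod 7)
x^3: 5·1 + 1·6 = 11 ≡ 4 (mod 7)
x^4: 1·1 = 1 ≡ 1 (mod 7)
Result: 4 + x + 4x^3 + x^4

f · g = 4 + x + 4x^3 + x^4


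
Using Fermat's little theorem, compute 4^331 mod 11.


Fermat's little theorem: if p is prime and gcd(a,p)=1, then a^(p-1) ≡ 1 (mod p)
p = 11 is prime, gcd(4,11) = 1
Reduce exponent: 331 mod 10 = 1
So 4^331 ≡ 4^1 (mod 11)
4^1 mod 11 = 4

4^331 ≡ 4 (mod 11)


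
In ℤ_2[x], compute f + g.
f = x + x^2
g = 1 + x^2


Add coefficients mod 2:
x^0: 0 + 1 = 1 (mod 2)
x^1: 1 + 0 = 1 (mod 2)
x^2: 1 + 1 = 0 (mod 2)
Result: 1 + x

f + g = 1 + x


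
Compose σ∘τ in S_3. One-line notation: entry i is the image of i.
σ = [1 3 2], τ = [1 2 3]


σ∘τ: apply τ first, then σ
1 →τ 1 →σ 1
2 →τ 2 →σ 3
3 →τ 3 →σ 2

σ∘τ = [1 3 2]


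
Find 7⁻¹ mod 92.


Use the extended Euclidean algorithm to write 1 = 7·s + 92·t; then s mod 92 is the inverse.
Euclidean algorithm:
  7 = 0·92 + 7
  92 = 13·7 + 1
  7 = 7·1 + 0
gcd(7,92) = 1
Back-substitution gives: 7·(-13) + 92·(1) = 1
So 7⁻¹ ≡ -13 ≡ 79 (mod 92)
Check: 7 × 79 = 553 ≡ 1 (mod 92) ✓

7⁻¹ ≡ 79 (mod 92)


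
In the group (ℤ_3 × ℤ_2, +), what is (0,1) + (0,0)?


Operation: componentwise addition mod (3, 2)
(0,1) + (0,0) = ((a₁+b₁) mod 3, (a₂+b₂) mod 2) with a = (0,1), b = (0,0)

(0,1) + (0,0) = (0,1)


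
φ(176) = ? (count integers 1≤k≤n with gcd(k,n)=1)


Factor n: 176 = 2^4 × 11
φ(n) = n · ∏(1 - 1/p) over distinct primes p | n
φ(176) = 176 · (1 - 1/2) · (1 - 1/11) = 80

φ(176) = 80


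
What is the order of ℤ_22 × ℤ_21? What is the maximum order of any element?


|ℤ_22 × ℤ_21| = 22 × 21 = 462
Max element order = lcm(22,21) = 462
Cyclic? Yes (gcd=1)

|ℤ_22×ℤ_21| = 462, max element order = 462


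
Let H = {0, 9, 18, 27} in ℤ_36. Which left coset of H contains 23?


23 + H = {23 + h (mod 36) : h ∈ H}
23+0=23, 23+9=32, 23+18=5, 23+27=14
23 + H = {5, 14, 23, 32} = 5 + H

23 + H = {5, 14, 23, 32}


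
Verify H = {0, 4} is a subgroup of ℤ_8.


Subgroup test for H = {0, 4} in (ℤ_8, +):
(1) 0 ∈ H? Yes
(2) Closure: for all a,b ∈ H, (a+b) mod 8 ∈ H? Yes
(3) Inverses: for all a ∈ H, -a mod 8 ∈ H? Yes

Yes, H is a subgroup of ℤ_8


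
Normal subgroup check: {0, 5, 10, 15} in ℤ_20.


H = {0, 5, 10, 15} in ℤ_20
ℤ_20 is abelian; every subgroup of an abelian group is normal

Yes, normal subgroup


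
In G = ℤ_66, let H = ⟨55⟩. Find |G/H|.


|⟨55⟩| = n / gcd(55, 66) = 66 / 11 = 6
H is normal (ℤ_66 is abelian).
|G/H| = |G| / |H| = 66 / 6 = 11

|G/H| = 11


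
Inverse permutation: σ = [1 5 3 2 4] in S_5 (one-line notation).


To find σ⁻¹, swap domain and range:
σ(1) = 1 → σ⁻¹(1) = 1
σ(2) = 5 → σ⁻¹(5) = 2
σ(3) = 3 → σ⁻¹(3) = 3
σ(4) = 2 → σ⁻¹(2) = 4
σ(5) = 4 → σ⁻¹(4) = 5

σ⁻¹ = [1 4 3 5 2]


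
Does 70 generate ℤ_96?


g generates ℤ_n iff gcd(g, n) = 1
gcd(70, 96) = 2
Since gcd = 2 ≠ 1, ⟨70⟩ has order 48 < 96, so 70 is not a generator.

No, 70 does not generate ℤ_96


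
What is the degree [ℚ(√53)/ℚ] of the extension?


√53 has minimal polynomial x² - 53 (irreducible over ℚ since 53 is squarefree)

[ℚ(√53)/ℚ] = 2


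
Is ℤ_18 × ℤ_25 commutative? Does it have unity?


Direct product ring; commutative with unity (1,1); but (1,0)·(0,1) = (0,0) gives zero divisors, so not an integral domain
Commutative: Yes
Integral domain: No
Has unity: Yes

ℤ_18 × ℤ_25: Commutative=Yes, Unity=Yes


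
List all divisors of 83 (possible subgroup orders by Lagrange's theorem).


Lagrange's theorem: |H| divides |G|
|G| = 83
Divisors of 83: 1, 83

Possible subgroup orders: {1, 83}


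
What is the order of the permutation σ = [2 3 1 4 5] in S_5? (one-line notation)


Cycle decomposition: (1 2 3)
Cycle lengths: 3
Order = lcm(3) = 3

ord(σ) = 3


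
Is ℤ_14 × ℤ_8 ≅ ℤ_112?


Comparing ℤ_14 × ℤ_8 and ℤ_112:
gcd(14,8) = 2 ≠ 1. Max element order in ℤ_14×ℤ_8 is lcm(14,8) = 56 < 112, so it has no element of order 112

No, ℤ_14 × ℤ_8 ≇ ℤ_112


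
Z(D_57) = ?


Z(G) = {g ∈ G | gx = xg for all x ∈ G}
For odd n, Z(D_n) = {e}: no nontrivial rotation commutes with all reflections

Z(D_57) = {e}


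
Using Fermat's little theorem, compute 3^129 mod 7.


Fermat's little theorem: if p is prime and gcd(a,p)=1, then a^(p-1) ≡ 1 (mod p)
p = 7 is prime, gcd(3,7) = 1
Reduce exponent: 129 mod 6 = 3
So 3^129 ≡ 3^3 (mod 7)
3^3 mod 7 = 6

3^129 ≡ 6 (mod 7)


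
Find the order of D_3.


|D_n| = 2n (n rotations and n reflections)
|D_3| = 2×3 = 6

|D_3| = 6


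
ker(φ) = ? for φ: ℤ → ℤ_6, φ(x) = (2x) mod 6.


Kernel = preimage of identity
ker(φ) = {x ∈ ℤ : 2x ≡ 0 (mod 6)}. gcd(2,6) = 2, so 2x ≡ 0 (mod 6) ⟺ x ≡ 0 (mod 6/2 = 3). Hence ker(φ) = 3ℤ

ker(φ) = 3ℤ


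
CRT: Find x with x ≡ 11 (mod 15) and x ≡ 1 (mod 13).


m₁ = 15, m₂ = 13, gcd = 1, so CRT applies. M = m₁·m₂ = 195
Let M₁ = M/m₁ = 13, M₂ = M/m₂ = 15
Find y₁ ≡ M₁⁻¹ (mod m₁): 13⁻¹ ≡ 7 (mod 15)
Find y₂ ≡ M₂⁻¹ (mod m₂): 15⁻¹ ≡ 7 (mod 13)
x = a₁·M₁·y₁ + a₂·M₂·y₂ = 11·13·7 + 1·15·7 = 1106
Reduce mod 195: x ≡ 131
Check: 131 mod 15 = 11 ✓, 131 mod 13 = 1 ✓

x ≡ 131 (mod 195)


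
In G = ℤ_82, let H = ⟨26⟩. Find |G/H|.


|⟨26⟩| = n / gcd(26, 82) = 82 / 2 = 41
H is normal (ℤ_82 is abelian).
|G/H| = |G| / |H| = 82 / 41 = 2

|G/H| = 2


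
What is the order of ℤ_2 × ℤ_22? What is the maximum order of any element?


|ℤ_2 × ℤ_22| = 2 × 22 = 44
Max element order = lcm(2,22) = 22
Cyclic? No (gcd=2)

|ℤ_2×ℤ_22| = 44, max element order = 22


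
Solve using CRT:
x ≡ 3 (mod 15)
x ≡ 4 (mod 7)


m₁ = 15, m₂ = 7, gcd = 1, so CRT applies. M = m₁·m₂ = 105
Let M₁ = M/m₁ = 7, M₂ = M/m₂ = 15
Find y₁ ≡ M₁⁻¹ (mod m₁): 7⁻¹ ≡ 13 (mod 15)
Find y₂ ≡ M₂⁻¹ (mod m₂): 15⁻¹ ≡ 1 (mod 7)
x = a₁·M₁·y₁ + a₂·M₂·y₂ = 3·7·13 + 4·15·1 = 333
Reduce mod 105: x ≡ 18
Check: 18 mod 15 = 3 ✓, 18 mod 7 = 4 ✓

x ≡ 18 (mod 105)


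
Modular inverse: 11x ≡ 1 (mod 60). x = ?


Use the extended Euclidean algorithm to write 1 = 11·s + 60·t; then s mod 60 is the inverse.
Euclidean algorithm:
  11 = 0·60 + 11
  60 = 5·11 + 5
  11 = 2·5 + 1
  5 = 5·1 + 0
gcd(11,60) = 1
Back-substitution gives: 11·(11) + 60·(-2) = 1
So 11⁻¹ ≡ 11 ≡ 11 (mod 60)
Check: 11 × 11 = 121 ≡ 1 (mod 60) ✓

11⁻¹ ≡ 11 (mod 60)


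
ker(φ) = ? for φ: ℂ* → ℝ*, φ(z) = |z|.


Kernel = preimage of identity
ker(φ) = {z ∈ ℂ* | |z| = 1} = unit circle S¹

ker(φ) = S¹ (unit circle)


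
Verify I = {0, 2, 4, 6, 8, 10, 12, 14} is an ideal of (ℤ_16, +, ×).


Check ideal conditions for I = {0, 2, 4, 6, 8, 10, 12, 14} in ℤ_16:
(1) I is an additive subgroup? Yes
(2) For r ∈ ℤ_16 and a ∈ I: r·a ∈ I? Yes

Yes, I is an ideal of ℤ_16


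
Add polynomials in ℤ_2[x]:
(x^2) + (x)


Add coefficients mod 2:
x^0: 0 + 0 = 0 (mod 2)
x^1: 0 + 1 = 1 (mod 2)
x^2: 1 + 0 = 1 (mod 2)
Result: x + x^2

f + g = x + x^2


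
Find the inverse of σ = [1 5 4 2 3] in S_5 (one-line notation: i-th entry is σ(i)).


To find σ⁻¹, swap domain and range:
σ(1) = 1 → σ⁻¹(1) = 1
σ(2) = 5 → σ⁻¹(5) = 2
σ(3) = 4 → σ⁻¹(4) = 3
σ(4) = 2 → σ⁻¹(2) = 4
σ(5) = 3 → σ⁻¹(3) = 5

σ⁻¹ = [1 4 5 3 2]


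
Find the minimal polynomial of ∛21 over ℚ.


∛21 satisfies x³ - 21 = 0, irreducible over ℚ (no rational root; 21 is not a perfect cube)

Minimal polynomial: x³ - 21


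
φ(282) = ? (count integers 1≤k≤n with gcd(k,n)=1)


Factor n: 282 = 2 × 3 × 47
φ(n) = n · ∏(1 - 1/p) over distinct primes p | n
φ(282) = 282 · (1 - 1/2) · (1 - 1/3) · (1 - 1/47) = 92

φ(282) = 92


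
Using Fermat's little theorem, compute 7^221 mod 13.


Fermat's little theorem: if p is prime and gcd(a,p)=1, then a^(p-1) ≡ 1 (mod p)
p = 13 is prime, gcd(7,13) = 1
Reduce exponent: 221 mod 12 = 5
So 7^221 ≡ 7^5 (mod 13)
7^5 mod 13 = 11

7^221 ≡ 11 (mod 13)


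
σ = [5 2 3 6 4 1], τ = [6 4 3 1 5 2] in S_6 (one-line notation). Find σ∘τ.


σ∘τ: apply τ first, then σ
1 →τ 6 →σ 1
2 →τ 4 →σ 6
3 →τ 3 →σ 3
4 →τ 1 →σ 5
5 →τ 5 →σ 4
6 →τ 2 →σ 2

σ∘τ = [1 6 3 5 4 2]


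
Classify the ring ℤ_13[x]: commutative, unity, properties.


ℤ_13 is a field (n prime), so ℤ_13[x] is a commutative integral domain with unity
Commutative: Yes
Integral domain: Yes
Has unity: Yes

ℤ_13[x]: Commutative=Yes, Unity=Yes


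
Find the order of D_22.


|D_n| = 2n (n rotations and n reflections)
|D_22| = 2×22 = 44

|D_22| = 44


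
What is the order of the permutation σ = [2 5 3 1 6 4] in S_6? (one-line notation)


Cycle decomposition: (1 2 5 6 4)
Cycle lengths: 5
Order = lcm(5) = 5

ord(σ) = 5


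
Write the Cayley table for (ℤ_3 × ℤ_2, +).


Elements: {(0,0), (0,1), (1,0), (1,1), (2,0), (2,1)}
Operation: componentwise addition mod (3, 2)
Entry (a, b) = ((a₁+b₁) mod 3, (a₂+b₂) mod 2)

Cayley table:
      | (0,0) | (0,1) | (1,0) | (1,1) | (2,0) | (2,1)
(0,0) | (0,0) | (0,1) | (1,0) | (1,1) | (2,0) | (2,1)
(0,1) | (0,1) | (0,0) | (1,1) | (1,0) | (2,1) | (2,0)
(1,0) | (1,0) | (1,1) | (2,0) | (2,1) | (0,0) | (0,1)
(1,1) | (1,1) | (1,0) | (2,1) | (2,0) | (0,1) | (0,0)
(2,0) | (2,0) | (2,1) | (0,0) | (0,1) | (1,0) | (1,1)
(2,1) | (2,1) | (2,0) | (0,1) | (0,0) | (1,1) | (1,0)


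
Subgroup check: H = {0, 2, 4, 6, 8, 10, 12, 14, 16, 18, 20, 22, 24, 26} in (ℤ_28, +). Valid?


Subgroup test for H = {0, 2, 4, 6, 8, 10, 12, 14, 16, 18, 20, 22, 24, 26} in (ℤ_28, +):
(1) 0 ∈ H? Yes
(2) Closure: for all a,b ∈ H, (a+b) mod 28 ∈ H? Yes
(3) Inverses: for all a ∈ H, -a mod 28 ∈ H? Yes

Yes, H is a subgroup of ℤ_28


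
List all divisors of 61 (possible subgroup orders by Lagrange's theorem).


Lagrange's theorem: |H| divides |G|
|G| = 61
Divisors of 61: 1, 61

Possible subgroup orders: {1, 61}


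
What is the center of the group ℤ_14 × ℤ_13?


Z(G) = {g ∈ G | gx = xg for all x ∈ G}
Direct product of abelian groups is abelian, so Z(G) = G

Z(ℤ_14 × ℤ_13) = ℤ_14 × ℤ_13


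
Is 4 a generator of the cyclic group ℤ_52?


g generates ℤ_n iff gcd(g, n) = 1
gcd(4, 52) = 4
Since gcd = 4 ≠ 1, ⟨4⟩ has order 13 < 52, so 4 is not a generator.

No, 4 does not generate ℤ_52


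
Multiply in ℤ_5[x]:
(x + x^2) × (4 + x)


Expand and collect like terms; reduce coefficients mod 5:
x^0: 0·4 = 0 ≡ 0 (mod 5)
x^1: 0·1 + 1·4 = 4 ≡ 4 (mod 5)
x^2: 1·1 + 1·4 = 5 ≡ 0 (mod 5)
x^3: 1·1 = 1 ≡ 1 (mod 5)
Result: 4x + x^3

f · g = 4x + x^3


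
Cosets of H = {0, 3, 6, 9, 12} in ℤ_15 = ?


H = {0, 3, 6, 9, 12}, |H| = 5
Number of cosets = |G|/|H| = 15/5 = 3
0 + H = {0, 3, 6, 9, 12}
1 + H = {1, 4, 7, 10, 13}
2 + H = {2, 5, 8, 11, 14}

Cosets: 0+H={0,3,6,9,12}; 1+H={1,4,7,10,13}; 2+H={2,5,8,11,14}


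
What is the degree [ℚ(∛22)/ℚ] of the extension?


∛22 has minimal polynomial x³ - 22 (irreducible over ℚ since 22 is not a perfect cube)

[ℚ(∛22)/ℚ] = 3


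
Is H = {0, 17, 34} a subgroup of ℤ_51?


Subgroup test for H = {0, 17, 34} in (ℤ_51, +):
(1) 0 ∈ H? Yes
(2) Closure: for all a,b ∈ H, (a+b) mod 51 ∈ H? Yes
(3) Inverses: for all a ∈ H, -a mod 51 ∈ H? Yes

Yes, H is a subgroup of ℤ_51


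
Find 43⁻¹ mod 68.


Use the extended Euclidean algorithm to write 1 = 43·s + 68·t; then s mod 68 is the inverse.
Euclidean algorithm:
  43 = 0·68 + 43
  68 = 1·43 + 25
  43 = 1·25 + 18
  25 = 1·18 + 7
  18 = 2·7 + 4
  7 = 1·4 + 3
  4 = 1·3 + 1
  3 = 3·1 + 0
gcd(43,68) = 1
Back-substitution gives: 43·(19) + 68·(-12) = 1
So 43⁻¹ ≡ 19 ≡ 19 (mod 68)
Check: 43 × 19 = 817 ≡ 1 (mod 68) ✓

43⁻¹ ≡ 19 (mod 68)


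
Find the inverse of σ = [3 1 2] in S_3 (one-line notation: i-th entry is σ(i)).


To find σ⁻¹, swap domain and range:
σ(1) = 3 → σ⁻¹(3) = 1
σ(2) = 1 → σ⁻¹(1) = 2
σ(3) = 2 → σ⁻¹(2) = 3

σ⁻¹ = [2 3 1]


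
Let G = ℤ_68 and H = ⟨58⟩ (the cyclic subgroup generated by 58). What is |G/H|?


|⟨58⟩| = n / gcd(58, 68) = 68 / 2 = 34
H is normal (ℤ_68 is abelian).
|G/H| = |G| / |H| = 68 / 34 = 2

|G/H| = 2


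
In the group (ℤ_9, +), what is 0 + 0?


Operation: addition mod 9
0 + 0 = (a + b) mod 9 with a = 0, b = 0

0 + 0 = 0


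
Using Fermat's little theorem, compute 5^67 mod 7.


Fermat's little theorem: if p is prime and gcd(a,p)=1, then a^(p-1) ≡ 1 (mod p)
p = 7 is prime, gcd(5,7) = 1
Reduce exponent: 67 mod 6 = 1
So 5^67 ≡ 5^1 (mod 7)
5^1 mod 7 = 5

5^67 ≡ 5 (mod 7)


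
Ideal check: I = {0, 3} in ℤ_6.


Check ideal conditions for I = {0, 3} in ℤ_6:
(1) I is an additive subgroup? Yes
(2) For r ∈ ℤ_6 and a ∈ I: r·a ∈ I? Yes

Yes, I is an ideal of ℤ_6


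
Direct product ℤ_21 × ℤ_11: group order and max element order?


|ℤ_21 × ℤ_11| = 21 × 11 = 231
Max element order = lcm(21,11) = 231
Cyclic? Yes (gcd=1)

|ℤ_21×ℤ_11| = 231, max element order = 231


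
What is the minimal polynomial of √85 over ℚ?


√85 satisfies x² - 85 = 0, irreducible over ℚ since 85 is squarefree

Minimal polynomial: x² - 85


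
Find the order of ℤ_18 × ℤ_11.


|A × B| = |A| · |B|
|ℤ_18 × ℤ_11| = 18 × 11 = 198

|ℤ_18 × ℤ_11| = 198


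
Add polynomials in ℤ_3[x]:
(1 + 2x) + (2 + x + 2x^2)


Add coefficients mod 3:
x^0: 1 + 2 = 0 (mod 3)
x^1: 2 + 1 = 0 (mod 3)
x^2: 0 + 2 = 2 (mod 3)
Result: 2x^2

f + g = 2x^2


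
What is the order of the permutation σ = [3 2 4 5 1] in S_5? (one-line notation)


Cycle decomposition: (1 3 4 5)
Cycle lengths: 4
Order = lcm(4) = 4

ord(σ) = 4


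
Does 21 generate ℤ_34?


g generates ℤ_n iff gcd(g, n) = 1
gcd(21, 34) = 1
Since gcd = 1, 21 is a generator.

Yes, 21 generates ℤ_34


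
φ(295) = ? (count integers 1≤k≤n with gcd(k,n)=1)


Factor n: 295 = 5 × 59
φ(n) = n · ∏(1 - 1/p) over distinct primes p | n
φ(295) = 295 · (1 - 1/5) · (1 - 1/59) = 232

φ(295) = 232


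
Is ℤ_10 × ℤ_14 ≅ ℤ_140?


Comparing ℤ_10 × ℤ_14 and ℤ_140:
gcd(10,14) = 2 ≠ 1. Max element order in ℤ_10×ℤ_14 is lcm(10,14) = 70 < 140, so it has no element of order 140

No, ℤ_10 × ℤ_14 ≇ ℤ_140


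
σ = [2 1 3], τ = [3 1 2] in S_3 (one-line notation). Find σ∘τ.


σ∘τ: apply τ first, then σ
1 →τ 3 →σ 3
2 →τ 1 →σ 2
3 →τ 2 →σ 1

σ∘τ = [3 2 1]


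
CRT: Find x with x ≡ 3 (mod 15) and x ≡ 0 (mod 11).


m₁ = 15, m₂ = 11, gcd = 1, so CRT applies. M = m₁·m₂ = 165
Let M₁ = M/m₁ = 11, M₂ = M/m₂ = 15
Find y₁ ≡ M₁⁻¹ (mod m₁): 11⁻¹ ≡ 11 (mod 15)
Find y₂ ≡ M₂⁻¹ (mod m₂): 15⁻¹ ≡ 3 (mod 11)
x = a₁·M₁·y₁ + a₂·M₂·y₂ = 3·11·11 + 0·15·3 = 363
Reduce mod 165: x ≡ 33
Check: 33 mod 15 = 3 ✓, 33 mod 11 = 0 ✓

x ≡ 33 (mod 165)


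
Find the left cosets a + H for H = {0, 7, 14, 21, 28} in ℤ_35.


H = {0, 7, 14, 21, 28}, |H| = 5
Number of cosets = |G|/|H| = 35/5 = 7
0 + H = {0, 7, 14, 21, 28}
1 + H = {1, 8, 15, 22, 29}
2 + H = {2, 9, 16, 23, 30}
3 + H = {3, 10, 17, 24, 31}
4 + H = {4, 11, 18, 25, 32}
5 + H = {5, 12, 19, 26, 33}
6 + H = {6, 13, 20, 27, 34}

Cosets: 0+H={0,7,14,21,28}; 1+H={1,8,15,22,29}; 2+H={2,9,16,23,30}; 3+H={3,10,17,24,31}; 4+H={4,11,18,25,32}; 5+H={5,12,19,26,33}; 6+H={6,13,20,27,34}


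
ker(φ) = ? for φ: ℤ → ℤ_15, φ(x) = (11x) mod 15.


Kernel = preimage of identity
ker(φ) = {x ∈ ℤ : 11x ≡ 0 (mod 15)}. gcd(11,15) = 1, so 11x ≡ 0 (mod 15) ⟺ x ≡ 0 (mod 15/1 = 15). Hence ker(φ) = 15ℤ

ker(φ) = 15ℤ


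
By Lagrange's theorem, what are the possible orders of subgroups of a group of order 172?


Lagrange's theorem: |H| divides |G|
|G| = 172
Divisors of 172: 1, 2, 4, 43, 86, 172

Possible subgroup orders: {1, 2, 4, 43, 86, 172}


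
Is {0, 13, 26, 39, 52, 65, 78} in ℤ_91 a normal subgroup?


H = {0, 13, 26, 39, 52, 65, 78} in ℤ_91
ℤ_91 is abelian; every subgroup of an abelian group is normal

Yes, normal subgroup


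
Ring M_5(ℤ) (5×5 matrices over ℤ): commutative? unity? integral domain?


Matrix multiplication is non-commutative for n ≥ 2; the identity matrix I is the unity; singular matrices give zero divisors, so not an integral domain
Commutative: No
Integral domain: No
Has unity: Yes

M_5(ℤ) (5×5 matrices over ℤ): Commutative=No, Unity=Yes


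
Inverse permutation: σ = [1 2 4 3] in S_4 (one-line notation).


To find σ⁻¹, swap domain and range:
σ(1) = 1 → σ⁻¹(1) = 1
σ(2) = 2 → σ⁻¹(2) = 2
σ(3) = 4 → σ⁻¹(4) = 3
σ(4) = 3 → σ⁻¹(3) = 4

σ⁻¹ = [1 2 4 3]


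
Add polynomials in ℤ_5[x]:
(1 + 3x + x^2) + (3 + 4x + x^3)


Add coefficients mod 5:
x^0: 1 + 3 = 4 (mod 5)
x^1: 3 + 4 = 2 (mod 5)
x^2: 1 + 0 = 1 (mod 5)
x^3: 0 + 1 = 1 (mod 5)
Result: 4 + 2x + x^2 + x^3

f + g = 4 + 2x + x^2 + x^3


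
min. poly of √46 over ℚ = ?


√46 satisfies x² - 46 = 0, irreducible over ℚ since 46 is squarefree

Minimal polynomial: x² - 46


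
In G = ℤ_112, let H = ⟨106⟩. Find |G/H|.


|⟨106⟩| = n / gcd(106, 112) = 112 / 2 = 56
H is normal (ℤ_112 is abelian).
|G/H| = |G| / |H| = 112 / 56 = 2

|G/H| = 2


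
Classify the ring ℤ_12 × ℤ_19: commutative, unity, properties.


Direct product ring; commutative with unity (1,1); but (1,0)·(0,1) = (0,0) gives zero divisors, so not an integral domain
Commutative: Yes
Integral domain: No
Has unity: Yes

ℤ_12 × ℤ_19: Commutative=Yes, Unity=Yes


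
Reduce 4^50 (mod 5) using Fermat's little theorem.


Fermat's little theorem: if p is prime and gcd(a,p)=1, then a^(p-1) ≡ 1 (mod p)
p = 5 is prime, gcd(4,5) = 1
Reduce exponent: 50 mod 4 = 2
So 4^50 ≡ 4^2 (mod 5)
4^2 mod 5 = 1

4^50 ≡ 1 (mod 5)


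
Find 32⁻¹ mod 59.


Use the extended Euclidean algorithm to write 1 = 32·s + 59·t; then s mod 59 is the inverse.
Euclidean algorithm:
  32 = 0·59 + 32
  59 = 1·32 + 27
  32 = 1·27 + 5
  27 = 5·5 + 2
  5 = 2·2 + 1
  2 = 2·1 + 0
gcd(32,59) = 1
Back-substitution gives: 32·(24) + 59·(-13) = 1
So 32⁻¹ ≡ 24 ≡ 24 (mod 59)
Check: 32 × 24 = 768 ≡ 1 (mod 59) ✓

32⁻¹ ≡ 24 (mod 59)


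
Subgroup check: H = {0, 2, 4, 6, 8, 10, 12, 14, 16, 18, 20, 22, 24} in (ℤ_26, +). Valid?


Subgroup test for H = {0, 2, 4, 6, 8, 10, 12, 14, 16, 18, 20, 22, 24} in (ℤ_26, +):
(1) 0 ∈ H? Yes
(2) Closure: for all a,b ∈ H, (a+b) mod 26 ∈ H? Yes
(3) Inverses: for all a ∈ H, -a mod 26 ∈ H? Yes

Yes, H is a subgroup of ℤ_26


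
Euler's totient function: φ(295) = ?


Factor n: 295 = 5 × 59
φ(n) = n · ∏(1 - 1/p) over distinct primes p | n
φ(295) = 295 · (1 - 1/5) · (1 - 1/59) = 232

φ(295) = 232


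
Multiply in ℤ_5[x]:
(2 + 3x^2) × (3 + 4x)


Expand and collect like terms; reduce coefficients mod 5:
x^0: 2·3 = 6 ≡ 1 (mod 5)
x^1: 2·4 + 0·3 = 8 ≡ 3 (mod 5)
x^2: 0·4 + 3·3 = 9 ≡ 4 (mod 5)
x^3: 3·4 = 12 ≡ 2 (mod 5)
Result: 1 + 3x + 4x^2 + 2x^3

f · g = 1 + 3x + 4x^2 + 2x^3


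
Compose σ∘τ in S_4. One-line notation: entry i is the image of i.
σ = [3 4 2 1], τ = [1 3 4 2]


σ∘τ: apply τ first, then σ
1 →τ 1 →σ 3
2 →τ 3 →σ 2
3 →τ 4 →σ 1
4 →τ 2 →σ 4

σ∘τ = [3 2 1 4]


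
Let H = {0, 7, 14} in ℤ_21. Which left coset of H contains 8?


8 + H = {8 + h (mod 21) : h ∈ H}
8+0=8, 8+7=15, 8+14=1
8 + H = {1, 8, 15} = 1 + H

8 + H = {1, 8, 15}


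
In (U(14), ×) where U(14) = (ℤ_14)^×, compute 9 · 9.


Operation: multiplication mod 14
9 · 9 = (a × b) mod 14 with a = 9, b = 9

9 · 9 = 11


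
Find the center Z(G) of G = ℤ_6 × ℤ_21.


Z(G) = {g ∈ G | gx = xg for all x ∈ G}
Direct product of abelian groups is abelian, so Z(G) = G

Z(ℤ_6 × ℤ_21) = ℤ_6 × ℤ_21


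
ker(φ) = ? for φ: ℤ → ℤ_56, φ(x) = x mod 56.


Kernel = preimage of identity
ker(φ) = {x ∈ ℤ : x ≡ 0 (mod 56)} = 56ℤ = {0, ±56, ±112, ...}

ker(φ) = 56ℤ


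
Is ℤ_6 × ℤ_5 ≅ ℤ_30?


Comparing ℤ_6 × ℤ_5 and ℤ_30:
gcd(6,5) = 1, so ℤ_6 × ℤ_5 ≅ ℤ_30 (CRT)

Yes, ℤ_6 × ℤ_5 ≅ ℤ_30


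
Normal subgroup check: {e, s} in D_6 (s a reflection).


H = {e, s} in D_6 (s a reflection)
r·s·r⁻¹ = sr⁻² ≠ s for n ≥ 3, so {e, s} is not closed under conjugation

No, not a normal subgroup


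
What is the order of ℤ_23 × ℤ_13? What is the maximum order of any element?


|ℤ_23 × ℤ_13| = 23 × 13 = 299
Max element order = lcm(23,13) = 299
Cyclic? Yes (gcd=1)

|ℤ_23×ℤ_13| = 299, max element order = 299


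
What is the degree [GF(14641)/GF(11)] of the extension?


GF(14641) = GF(11^4), so the extension degree is 4

[GF(14641)/GF(11)] = 4


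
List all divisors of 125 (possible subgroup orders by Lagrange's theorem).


Lagrange's theorem: |H| divides |G|
|G| = 125
Divisors of 125: 1, 5, 25, 125

Possible subgroup orders: {1, 5, 25, 125}


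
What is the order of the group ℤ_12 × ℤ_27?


|A × B| = |A| · |B|
|ℤ_12 × ℤ_27| = 12 × 27 = 324

|ℤ_12 × ℤ_27| = 324


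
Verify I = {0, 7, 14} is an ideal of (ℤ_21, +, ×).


Check ideal conditions for I = {0, 7, 14} in ℤ_21:
(1) I is an additive subgroup? Yes
(2) For r ∈ ℤ_21 and a ∈ I: r·a ∈ I? Yes

Yes, I is an ideal of ℤ_21
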